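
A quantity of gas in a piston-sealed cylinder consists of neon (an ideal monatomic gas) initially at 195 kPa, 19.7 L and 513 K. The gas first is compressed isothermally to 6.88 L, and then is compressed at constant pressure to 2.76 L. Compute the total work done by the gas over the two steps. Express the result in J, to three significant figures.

W_total ≈ -6340 J

Step 1 (isothermal): W = P₁V₁ ln(V₂/V₁) = (3842) ln(6.88/19.7) = -4041 J.
After step 1: P = 558.4 kPa, V = 6.88 L, T = 513 K.
Step 2 (isobaric): W = PΔV = (558.4 kPa)(2.76 − 6.88 L) = -2300 J.
W_total = -4041 − 2300 = -6342 J.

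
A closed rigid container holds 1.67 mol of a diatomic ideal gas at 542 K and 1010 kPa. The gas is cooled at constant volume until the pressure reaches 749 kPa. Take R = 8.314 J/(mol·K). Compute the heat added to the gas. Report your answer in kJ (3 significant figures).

Constant volume ⇒ W = 0, so Q = ΔU = nCᵥΔT with Cᵥ = 5R/2 = 20.79 J/(mol·K).
At constant V, T₂/T₁ = P₂/P₁ ⇒ ΔT = T₁(P₂/P₁ − 1) = 542·(749/1010 − 1) = -140.1 K.
ΔU = (1.67)(20.79)(-140.1) = -4862 J.

Q ≈ -4.86 kJ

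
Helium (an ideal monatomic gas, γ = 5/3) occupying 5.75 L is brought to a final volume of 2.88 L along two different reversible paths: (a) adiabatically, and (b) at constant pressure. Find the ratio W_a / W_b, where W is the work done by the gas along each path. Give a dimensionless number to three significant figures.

Path (a) adiabatic: W = P₁V₁(1 − (V₁/V₂)^(γ−1))/(γ−1) → W_a/(P₁V₁) = -0.8783.
Path (b) isobaric: W = P₁(V₂ − V₁) → W_b/(P₁V₁) = -0.4991.
W_a / W_b = -0.8783 / -0.4991 = 1.76.

W_a / W_b ≈ 1.76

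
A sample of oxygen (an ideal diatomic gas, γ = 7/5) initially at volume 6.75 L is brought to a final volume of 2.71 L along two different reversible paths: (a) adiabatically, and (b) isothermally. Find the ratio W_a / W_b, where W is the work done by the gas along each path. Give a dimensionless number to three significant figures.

Path (a) adiabatic: W = P₁V₁(1 − (V₁/V₂)^(γ−1))/(γ−1) → W_a/(P₁V₁) = -1.101.
Path (b) isothermal: W = P₁V₁ ln(V₂/V₁) → W_b/(P₁V₁) = -0.9126.
W_a / W_b = -1.101 / -0.9126 = 1.207.

W_a / W_b ≈ 1.21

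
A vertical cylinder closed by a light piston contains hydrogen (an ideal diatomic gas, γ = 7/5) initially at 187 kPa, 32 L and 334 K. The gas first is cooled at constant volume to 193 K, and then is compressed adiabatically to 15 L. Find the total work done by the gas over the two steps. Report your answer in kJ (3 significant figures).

Step 1 (isochoric): W = 0 (constant volume).
After step 1: P = 108.1 kPa (V unchanged).
Step 2 (adiabatic): W = (P₁V₁ − P₂V₂)/(γ−1) = (3458 − 4682)/0.4 = -3060 J.
W_total = 0 − 3060 = -3060 J.

W_total ≈ -3.06 kJ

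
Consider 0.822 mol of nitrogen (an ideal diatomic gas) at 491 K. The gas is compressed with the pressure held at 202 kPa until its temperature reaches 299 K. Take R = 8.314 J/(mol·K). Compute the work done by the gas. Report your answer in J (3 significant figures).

Isobaric: W = P ΔV = nR ΔT.
W = (0.822)(8.314)(299 − 491) = -1312 J.

W ≈ -1310 J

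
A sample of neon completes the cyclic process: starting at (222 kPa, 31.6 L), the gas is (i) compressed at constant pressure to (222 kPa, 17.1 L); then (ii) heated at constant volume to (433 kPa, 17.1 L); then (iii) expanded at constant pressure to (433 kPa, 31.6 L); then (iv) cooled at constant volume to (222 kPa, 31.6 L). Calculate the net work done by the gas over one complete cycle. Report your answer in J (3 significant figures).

W_net ≈ 3060 J

Constant-volume legs do no work.
W(i) = (222)(17.1 − 31.6) = -3219 J; W(iii) = (433)(31.6 − 17.1) = 6278 J.
W_net = -3219 + 6278 = 3060 J (the clockwise enclosed area).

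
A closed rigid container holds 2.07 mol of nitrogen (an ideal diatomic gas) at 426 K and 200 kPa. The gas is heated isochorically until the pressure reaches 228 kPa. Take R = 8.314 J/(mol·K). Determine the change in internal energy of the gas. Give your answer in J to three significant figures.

ΔU ≈ 2570 J

Constant volume ⇒ W = 0, so Q = ΔU = nCᵥΔT with Cᵥ = 5R/2 = 20.79 J/(mol·K).
At constant V, T₂/T₁ = P₂/P₁ ⇒ ΔT = T₁(P₂/P₁ − 1) = 426·(228/200 − 1) = 59.64 K.
ΔU = (2.07)(20.79)(59.64) = 2566 J.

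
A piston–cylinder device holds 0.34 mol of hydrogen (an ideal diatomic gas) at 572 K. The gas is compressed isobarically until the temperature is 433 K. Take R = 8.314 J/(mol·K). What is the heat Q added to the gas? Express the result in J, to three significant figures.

Q ≈ -1380 J

Isobaric: W = nRΔT = (0.34)(8.314)(-139) = -392.9 J.
ΔU = nCᵥΔT with Cᵥ = 5R/2: ΔU = (0.34)(20.79)(-139) = -982.3 J.
Q = ΔU + W = -982.3 − 392.9 = -1375 J.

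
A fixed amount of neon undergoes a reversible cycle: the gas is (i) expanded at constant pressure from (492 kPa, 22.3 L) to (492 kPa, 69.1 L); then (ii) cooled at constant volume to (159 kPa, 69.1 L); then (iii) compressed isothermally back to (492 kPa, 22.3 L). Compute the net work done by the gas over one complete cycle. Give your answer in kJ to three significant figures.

Leg (i): W = PΔV = (492)(69.1 − 22.3) = 23026 J.
Leg (ii): W = 0.
Leg (iii): W = PᵢVᵢ ln(V_f/Vᵢ) = (10987) ln(22.3/69.1) = -12426 J.
W_net = 23026 − 12426 = 10600 J.

W_net ≈ 10.6 kJ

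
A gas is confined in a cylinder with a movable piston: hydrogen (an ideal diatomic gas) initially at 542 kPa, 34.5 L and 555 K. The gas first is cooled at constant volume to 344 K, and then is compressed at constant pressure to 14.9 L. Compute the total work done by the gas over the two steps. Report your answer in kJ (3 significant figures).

W_total ≈ -6.58 kJ

Step 1 (isochoric): W = 0 (constant volume).
After step 1: P = 335.9 kPa (V unchanged).
Step 2 (isobaric): W = PΔV = (335.9 kPa)(14.9 − 34.5 L) = -6584 J.
W_total = 0 − 6584 = -6584 J.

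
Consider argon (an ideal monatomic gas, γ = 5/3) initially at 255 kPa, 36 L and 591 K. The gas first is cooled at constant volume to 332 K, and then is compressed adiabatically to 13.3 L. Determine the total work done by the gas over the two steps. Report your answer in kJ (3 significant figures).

Step 1 (isochoric): W = 0 (constant volume).
After step 1: P = 143.2 kPa (V unchanged).
Step 2 (adiabatic): W = (P₁V₁ − P₂V₂)/(γ−1) = (5157 − 10016)/0.667 = -7289 J.
W_total = 0 − 7289 = -7289 J.

W_total ≈ -7.29 kJ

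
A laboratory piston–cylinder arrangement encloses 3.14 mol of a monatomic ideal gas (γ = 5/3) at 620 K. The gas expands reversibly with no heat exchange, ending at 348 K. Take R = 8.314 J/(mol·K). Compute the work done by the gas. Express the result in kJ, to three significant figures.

Adiabatic ⇒ Q = 0, so W_by = −ΔU = nCᵥ(T₁ − T₂).
Cᵥ = 3R/2 = 12.47 J/(mol·K).
W = (3.14)(12.47)(620 − 348) = 10651 J.

W ≈ 10.7 kJ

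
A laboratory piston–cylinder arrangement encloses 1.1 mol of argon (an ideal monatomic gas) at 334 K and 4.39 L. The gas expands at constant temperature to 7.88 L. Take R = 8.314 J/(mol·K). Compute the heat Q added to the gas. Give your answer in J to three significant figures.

Isothermal ⇒ ΔU = 0, so Q = W = nRT ln(V₂/V₁).
Q = (1.1)(8.314)(334) ln(7.88/4.39) = 3055 × 0.585 = 1787 J.

Q ≈ 1790 J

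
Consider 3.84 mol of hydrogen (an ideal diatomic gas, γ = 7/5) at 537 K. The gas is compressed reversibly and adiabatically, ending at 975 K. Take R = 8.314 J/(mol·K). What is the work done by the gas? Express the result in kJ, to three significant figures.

W ≈ -35.0 kJ

Adiabatic ⇒ Q = 0, so W_by = −ΔU = nCᵥ(T₁ − T₂).
Cᵥ = 5R/2 = 20.79 J/(mol·K).
W = (3.84)(20.79)(537 − 975) = -34959 J.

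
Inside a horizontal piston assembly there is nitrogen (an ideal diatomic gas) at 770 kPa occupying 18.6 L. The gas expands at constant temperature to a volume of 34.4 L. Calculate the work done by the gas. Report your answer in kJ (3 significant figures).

Isothermal: W = nRT ln(V₂/V₁) = P₁V₁ ln(V₂/V₁).
P₁V₁ = (770 kPa)(18.6 L) = 14322 J.
W = 14322 × ln(34.4/18.6) = 14322 × 0.6149
W_by_gas = 8807 J.

W ≈ 8.81 kJ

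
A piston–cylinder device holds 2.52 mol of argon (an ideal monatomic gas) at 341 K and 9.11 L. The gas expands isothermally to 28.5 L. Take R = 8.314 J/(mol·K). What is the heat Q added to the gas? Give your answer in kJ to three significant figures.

Isothermal ⇒ ΔU = 0, so Q = W = nRT ln(V₂/V₁).
Q = (2.52)(8.314)(341) ln(28.5/9.11) = 7144 × 1.141 = 8148 J.

Q ≈ 8.15 kJ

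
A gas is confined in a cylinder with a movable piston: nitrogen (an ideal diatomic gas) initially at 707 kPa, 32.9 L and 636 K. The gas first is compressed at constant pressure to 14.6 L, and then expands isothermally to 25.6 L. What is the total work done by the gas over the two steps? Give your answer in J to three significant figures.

Step 1 (isobaric): W = PΔV = (707 kPa)(14.6 − 32.9 L) = -12938 J.
After step 1: P = 707 kPa, V = 14.6 L, T = 282.2 K.
Step 2 (isothermal): W = P₁V₁ ln(V₂/V₁) = (10322) ln(25.6/14.6) = 5797 J.
W_total = -12938 + 5797 = -7141 J.

W_total ≈ -7140 J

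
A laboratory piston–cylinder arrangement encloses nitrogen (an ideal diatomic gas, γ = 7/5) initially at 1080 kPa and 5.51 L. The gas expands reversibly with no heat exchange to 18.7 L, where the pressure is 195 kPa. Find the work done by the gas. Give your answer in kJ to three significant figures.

Adiabatic: W = (P₁V₁ − P₂V₂)/(γ − 1) with γ = 7/5.
P₁V₁ = 5951 J, P₂V₂ = 3646 J.
W = (5951 − 3646) / 0.4 = 5761 J.

W ≈ 5.76 kJ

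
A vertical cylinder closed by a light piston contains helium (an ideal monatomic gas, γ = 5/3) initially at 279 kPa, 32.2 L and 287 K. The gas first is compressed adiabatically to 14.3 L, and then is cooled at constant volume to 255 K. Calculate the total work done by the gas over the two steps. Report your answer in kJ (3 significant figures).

W_total ≈ -9.68 kJ

Step 1 (adiabatic): W = (P₁V₁ − P₂V₂)/(γ−1) = (8984 − 15434)/0.667 = -9675 J.
Step 2 (isochoric): W = 0 (constant volume).
W_total = -9675 + 0 = -9675 J.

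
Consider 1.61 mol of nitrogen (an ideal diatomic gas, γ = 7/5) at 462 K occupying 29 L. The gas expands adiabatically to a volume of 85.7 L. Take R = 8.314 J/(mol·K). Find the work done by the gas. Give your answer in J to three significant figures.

W ≈ 5440 J

Adiabatic: TV^(γ−1) = const with γ = 7/5.
T₂ = T₁ (V₁/V₂)^(γ−1) = 462 × (29/85.7)^0.4 = 462 × 0.6483 = 299.5 K.
W_by = nCᵥ(T₁ − T₂) = (1.61)(20.79)(462 − 299.5) = 5438 J.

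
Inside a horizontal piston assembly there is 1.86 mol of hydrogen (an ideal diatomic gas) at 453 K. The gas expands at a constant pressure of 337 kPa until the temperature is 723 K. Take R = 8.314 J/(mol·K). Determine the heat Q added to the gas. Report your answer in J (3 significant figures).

Q ≈ 14600 J

Isobaric: W = nRΔT = (1.86)(8.314)(270) = 4175 J.
ΔU = nCᵥΔT with Cᵥ = 5R/2: ΔU = (1.86)(20.79)(270) = 10438 J.
Q = ΔU + W = 10438 + 4175 = 14614 J.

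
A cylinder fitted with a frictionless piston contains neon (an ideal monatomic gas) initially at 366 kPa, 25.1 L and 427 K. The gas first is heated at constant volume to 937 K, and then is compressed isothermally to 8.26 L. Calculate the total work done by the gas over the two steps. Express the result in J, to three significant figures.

Step 1 (isochoric): W = 0 (constant volume).
After step 1: P = 803.1 kPa (V unchanged).
Step 2 (isothermal): W = P₁V₁ ln(V₂/V₁) = (20159) ln(8.26/25.1) = -22405 J.
W_total = 0 − 22405 = -22405 J.

W_total ≈ -22400 J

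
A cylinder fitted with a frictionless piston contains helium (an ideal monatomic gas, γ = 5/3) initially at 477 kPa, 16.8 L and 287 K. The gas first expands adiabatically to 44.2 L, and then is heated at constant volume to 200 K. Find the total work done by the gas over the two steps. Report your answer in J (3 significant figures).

W_total ≈ 5710 J

Step 1 (adiabatic): W = (P₁V₁ − P₂V₂)/(γ−1) = (8014 − 4205)/0.667 = 5713 J.
Step 2 (isochoric): W = 0 (constant volume).
W_total = 5713 + 0 = 5713 J.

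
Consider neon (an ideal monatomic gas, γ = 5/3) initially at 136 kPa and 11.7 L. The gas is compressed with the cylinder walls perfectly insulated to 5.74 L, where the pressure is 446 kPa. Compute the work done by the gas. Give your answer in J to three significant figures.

Adiabatic: W = (P₁V₁ − P₂V₂)/(γ − 1) with γ = 5/3.
P₁V₁ = 1591 J, P₂V₂ = 2560 J.
W = (1591 − 2560) / 0.6667 = -1453 J.

W ≈ -1450 J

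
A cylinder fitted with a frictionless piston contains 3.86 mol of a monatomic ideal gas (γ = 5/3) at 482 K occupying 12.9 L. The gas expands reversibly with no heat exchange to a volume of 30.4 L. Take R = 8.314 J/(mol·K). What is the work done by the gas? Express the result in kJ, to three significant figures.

Adiabatic: TV^(γ−1) = const with γ = 5/3.
T₂ = T₁ (V₁/V₂)^(γ−1) = 482 × (12.9/30.4)^0.667 = 482 × 0.5647 = 272.2 K.
W_by = nCᵥ(T₁ − T₂) = (3.86)(12.47)(482 − 272.2) = 10100 J.

W ≈ 10.1 kJ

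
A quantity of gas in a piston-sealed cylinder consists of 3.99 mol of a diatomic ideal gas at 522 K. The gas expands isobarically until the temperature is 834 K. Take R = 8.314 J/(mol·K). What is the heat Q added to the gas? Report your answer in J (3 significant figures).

Q ≈ 36200 J

Isobaric: W = nRΔT = (3.99)(8.314)(312) = 10350 J.
ΔU = nCᵥΔT with Cᵥ = 5R/2: ΔU = (3.99)(20.79)(312) = 25875 J.
Q = ΔU + W = 25875 + 10350 = 36225 J.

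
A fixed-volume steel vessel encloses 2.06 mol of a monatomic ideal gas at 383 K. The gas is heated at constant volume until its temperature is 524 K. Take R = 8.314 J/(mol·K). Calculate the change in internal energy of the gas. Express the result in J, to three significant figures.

Constant volume ⇒ W = 0, so Q = ΔU = nCᵥΔT with Cᵥ = 3R/2 = 12.47 J/(mol·K).
ΔU = (2.06)(12.47)(524 − 383) = 3622 J.

ΔU ≈ 3620 J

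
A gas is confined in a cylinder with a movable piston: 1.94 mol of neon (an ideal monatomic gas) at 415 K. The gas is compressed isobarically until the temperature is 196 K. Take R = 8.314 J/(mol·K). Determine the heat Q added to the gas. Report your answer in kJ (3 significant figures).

Q ≈ -8.83 kJ

Isobaric: W = nRΔT = (1.94)(8.314)(-219) = -3532 J.
ΔU = nCᵥΔT with Cᵥ = 3R/2: ΔU = (1.94)(12.47)(-219) = -5298 J.
Q = ΔU + W = -5298 − 3532 = -8831 J.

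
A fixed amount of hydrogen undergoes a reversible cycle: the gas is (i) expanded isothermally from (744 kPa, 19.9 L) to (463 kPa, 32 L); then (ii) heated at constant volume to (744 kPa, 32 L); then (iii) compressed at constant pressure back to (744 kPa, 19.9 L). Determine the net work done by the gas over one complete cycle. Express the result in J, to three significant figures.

W_net ≈ -1970 J

Leg (i): W = PᵢVᵢ ln(V_f/Vᵢ) = (14806) ln(32/19.9) = 7033 J.
Leg (ii): W = 0.
Leg (iii): W = PΔV = (744)(19.9 − 32) = -9002 J.
W_net = 7033 − 9002 = -1970 J.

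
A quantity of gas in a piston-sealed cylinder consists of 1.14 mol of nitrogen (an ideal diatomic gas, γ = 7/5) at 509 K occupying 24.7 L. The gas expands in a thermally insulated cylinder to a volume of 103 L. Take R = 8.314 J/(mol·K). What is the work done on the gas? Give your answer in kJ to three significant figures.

W ≈ -5.25 kJ

Adiabatic: TV^(γ−1) = const with γ = 7/5.
T₂ = T₁ (V₁/V₂)^(γ−1) = 509 × (24.7/103)^0.4 = 509 × 0.5649 = 287.5 K.
W_by = nCᵥ(T₁ − T₂) = (1.14)(20.79)(509 − 287.5) = 5248 J.
Work on gas = −W_by = -5248 J.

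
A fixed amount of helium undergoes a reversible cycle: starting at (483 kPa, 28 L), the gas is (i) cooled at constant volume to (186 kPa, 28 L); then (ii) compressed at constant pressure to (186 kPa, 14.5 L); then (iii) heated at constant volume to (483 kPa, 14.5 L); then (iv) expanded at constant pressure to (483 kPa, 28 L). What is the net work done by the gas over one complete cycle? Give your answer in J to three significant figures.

Constant-volume legs do no work.
W(ii) = (186)(14.5 − 28) = -2511 J; W(iv) = (483)(28 − 14.5) = 6520 J.
W_net = -2511 + 6520 = 4010 J (the clockwise enclosed area).

W_net ≈ 4010 J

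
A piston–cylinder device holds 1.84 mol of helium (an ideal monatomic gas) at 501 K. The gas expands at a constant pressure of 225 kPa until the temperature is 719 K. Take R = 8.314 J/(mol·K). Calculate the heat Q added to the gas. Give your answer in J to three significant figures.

Isobaric: W = nRΔT = (1.84)(8.314)(218) = 3335 J.
ΔU = nCᵥΔT with Cᵥ = 3R/2: ΔU = (1.84)(12.47)(218) = 5002 J.
Q = ΔU + W = 5002 + 3335 = 8337 J.

Q ≈ 8340 J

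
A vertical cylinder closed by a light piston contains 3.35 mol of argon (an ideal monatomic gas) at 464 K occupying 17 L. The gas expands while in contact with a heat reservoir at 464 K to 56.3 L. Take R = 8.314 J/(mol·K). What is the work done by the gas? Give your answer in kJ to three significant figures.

Isothermal: W = nRT ln(V₂/V₁).
W = (3.35)(8.314)(464) × ln(56.3/17)
  = 12923 × 1.197
W_by_gas = 15475 J.

W ≈ 15.5 kJ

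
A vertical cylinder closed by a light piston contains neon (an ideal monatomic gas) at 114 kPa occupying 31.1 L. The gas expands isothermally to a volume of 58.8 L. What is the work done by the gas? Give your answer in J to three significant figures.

Isothermal: W = nRT ln(V₂/V₁) = P₁V₁ ln(V₂/V₁).
P₁V₁ = (114 kPa)(31.1 L) = 3545 J.
W = 3545 × ln(58.8/31.1) = 3545 × 0.6369
W_by_gas = 2258 J.

W ≈ 2260 J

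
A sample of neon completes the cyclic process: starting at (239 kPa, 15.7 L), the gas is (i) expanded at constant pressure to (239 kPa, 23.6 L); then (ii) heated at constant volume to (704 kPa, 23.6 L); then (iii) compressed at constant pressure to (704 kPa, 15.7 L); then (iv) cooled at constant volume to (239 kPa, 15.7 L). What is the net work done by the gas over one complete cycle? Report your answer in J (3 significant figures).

W_net ≈ -3670 J

Constant-volume legs do no work.
W(i) = (239)(23.6 − 15.7) = 1888 J; W(iii) = (704)(15.7 − 23.6) = -5562 J.
W_net = 1888 − 5562 = -3674 J (the counter-clockwise enclosed area).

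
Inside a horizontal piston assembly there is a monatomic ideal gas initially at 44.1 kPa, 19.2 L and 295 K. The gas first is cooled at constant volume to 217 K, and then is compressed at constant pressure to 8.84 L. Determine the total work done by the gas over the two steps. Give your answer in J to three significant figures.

W_total ≈ -336 J

Step 1 (isochoric): W = 0 (constant volume).
After step 1: P = 32.44 kPa (V unchanged).
Step 2 (isobaric): W = PΔV = (32.44 kPa)(8.84 − 19.2 L) = -336.1 J.
W_total = 0 − 336.1 = -336.1 J.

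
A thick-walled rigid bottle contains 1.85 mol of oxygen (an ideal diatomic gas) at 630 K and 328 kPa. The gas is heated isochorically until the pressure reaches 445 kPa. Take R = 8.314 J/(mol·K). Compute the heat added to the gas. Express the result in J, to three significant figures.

Q ≈ 8640 J

Constant volume ⇒ W = 0, so Q = ΔU = nCᵥΔT with Cᵥ = 5R/2 = 20.79 J/(mol·K).
At constant V, T₂/T₁ = P₂/P₁ ⇒ ΔT = T₁(P₂/P₁ − 1) = 630·(445/328 − 1) = 224.7 K.
ΔU = (1.85)(20.79)(224.7) = 8641 J.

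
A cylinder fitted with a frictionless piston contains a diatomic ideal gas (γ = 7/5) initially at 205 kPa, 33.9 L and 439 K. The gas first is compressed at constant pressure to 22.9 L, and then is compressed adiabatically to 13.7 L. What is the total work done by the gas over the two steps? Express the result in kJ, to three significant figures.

Step 1 (isobaric): W = PΔV = (205 kPa)(22.9 − 33.9 L) = -2255 J.
After step 1: P = 205 kPa, V = 22.9 L, T = 296.6 K.
Step 2 (adiabatic): W = (P₁V₁ − P₂V₂)/(γ−1) = (4694 − 5765)/0.4 = -2677 J.
W_total = -2255 − 2677 = -4932 J.

W_total ≈ -4.93 kJ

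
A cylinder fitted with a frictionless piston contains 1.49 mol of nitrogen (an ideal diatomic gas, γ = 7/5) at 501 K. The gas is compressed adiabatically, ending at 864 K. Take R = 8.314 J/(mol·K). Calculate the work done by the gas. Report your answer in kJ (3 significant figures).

Adiabatic ⇒ Q = 0, so W_by = −ΔU = nCᵥ(T₁ − T₂).
Cᵥ = 5R/2 = 20.79 J/(mol·K).
W = (1.49)(20.79)(501 − 864) = -11242 J.

W ≈ -11.2 kJ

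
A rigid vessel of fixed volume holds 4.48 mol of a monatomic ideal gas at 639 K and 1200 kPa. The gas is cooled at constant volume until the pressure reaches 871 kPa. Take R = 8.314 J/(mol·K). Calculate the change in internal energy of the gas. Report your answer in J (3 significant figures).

ΔU ≈ -9790 J

Constant volume ⇒ W = 0, so Q = ΔU = nCᵥΔT with Cᵥ = 3R/2 = 12.47 J/(mol·K).
At constant V, T₂/T₁ = P₂/P₁ ⇒ ΔT = T₁(P₂/P₁ − 1) = 639·(871/1200 − 1) = -175.2 K.
ΔU = (4.48)(12.47)(-175.2) = -9788 J.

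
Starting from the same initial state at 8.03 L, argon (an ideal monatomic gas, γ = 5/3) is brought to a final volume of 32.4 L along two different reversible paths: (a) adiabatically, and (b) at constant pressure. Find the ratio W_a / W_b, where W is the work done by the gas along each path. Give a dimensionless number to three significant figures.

Path (a) adiabatic: W = P₁V₁(1 − (V₁/V₂)^(γ−1))/(γ−1) → W_a/(P₁V₁) = 0.9082.
Path (b) isobaric: W = P₁(V₂ − V₁) → W_b/(P₁V₁) = 3.035.
W_a / W_b = 0.9082 / 3.035 = 0.2992.

W_a / W_b ≈ 0.299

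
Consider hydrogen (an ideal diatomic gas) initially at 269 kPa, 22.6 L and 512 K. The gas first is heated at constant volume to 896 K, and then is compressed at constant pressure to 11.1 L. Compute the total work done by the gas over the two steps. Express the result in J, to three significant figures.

Step 1 (isochoric): W = 0 (constant volume).
After step 1: P = 470.8 kPa (V unchanged).
Step 2 (isobaric): W = PΔV = (470.8 kPa)(11.1 − 22.6 L) = -5414 J.
W_total = 0 − 5414 = -5414 J.

W_total ≈ -5410 J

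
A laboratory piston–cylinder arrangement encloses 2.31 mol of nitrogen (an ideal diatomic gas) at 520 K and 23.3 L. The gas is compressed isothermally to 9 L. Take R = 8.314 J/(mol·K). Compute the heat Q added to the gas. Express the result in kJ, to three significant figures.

Isothermal ⇒ ΔU = 0, so Q = W = nRT ln(V₂/V₁).
Q = (2.31)(8.314)(520) ln(9/23.3) = 9987 × -0.9512 = -9500 J.

Q ≈ -9.50 kJ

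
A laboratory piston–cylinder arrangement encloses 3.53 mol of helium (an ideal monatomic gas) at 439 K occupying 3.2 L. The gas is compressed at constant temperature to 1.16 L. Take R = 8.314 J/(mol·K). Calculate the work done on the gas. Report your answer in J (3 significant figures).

W ≈ 13100 J

Isothermal: W = nRT ln(V₂/V₁).
W = (3.53)(8.314)(439) × ln(1.16/3.2)
  = 12884 × -1.015
W_by_gas = -13074 J; work on gas = −W_by = 13074 J.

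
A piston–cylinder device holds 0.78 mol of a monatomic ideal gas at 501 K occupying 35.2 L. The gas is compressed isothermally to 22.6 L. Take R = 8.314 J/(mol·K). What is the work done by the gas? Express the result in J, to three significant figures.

W ≈ -1440 J

Isothermal: W = nRT ln(V₂/V₁).
W = (0.78)(8.314)(501) × ln(22.6/35.2)
  = 3249 × -0.4431
W_by_gas = -1440 J.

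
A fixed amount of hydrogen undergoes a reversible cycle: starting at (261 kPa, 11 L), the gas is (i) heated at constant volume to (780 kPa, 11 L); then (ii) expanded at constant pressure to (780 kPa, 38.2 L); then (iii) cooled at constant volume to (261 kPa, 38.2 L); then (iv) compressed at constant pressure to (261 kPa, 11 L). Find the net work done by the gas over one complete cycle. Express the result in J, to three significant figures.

W_net ≈ 14100 J

Constant-volume legs do no work.
W(ii) = (780)(38.2 − 11) = 21216 J; W(iv) = (261)(11 − 38.2) = -7099 J.
W_net = 21216 − 7099 = 14117 J (the clockwise enclosed area).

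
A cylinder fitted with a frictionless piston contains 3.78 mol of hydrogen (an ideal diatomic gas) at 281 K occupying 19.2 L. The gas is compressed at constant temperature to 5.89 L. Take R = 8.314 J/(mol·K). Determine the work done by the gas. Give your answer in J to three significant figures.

Isothermal: W = nRT ln(V₂/V₁).
W = (3.78)(8.314)(281) × ln(5.89/19.2)
  = 8831 × -1.182
W_by_gas = -10435 J.

W ≈ -10400 J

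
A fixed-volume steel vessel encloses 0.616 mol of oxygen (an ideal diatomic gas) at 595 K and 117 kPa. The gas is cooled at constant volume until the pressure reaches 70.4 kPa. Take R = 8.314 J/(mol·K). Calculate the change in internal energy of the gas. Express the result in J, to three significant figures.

ΔU ≈ -3030 J

Constant volume ⇒ W = 0, so Q = ΔU = nCᵥΔT with Cᵥ = 5R/2 = 20.79 J/(mol·K).
At constant V, T₂/T₁ = P₂/P₁ ⇒ ΔT = T₁(P₂/P₁ − 1) = 595·(70.4/117 − 1) = -237 K.
ΔU = (0.616)(20.79)(-237) = -3034 J.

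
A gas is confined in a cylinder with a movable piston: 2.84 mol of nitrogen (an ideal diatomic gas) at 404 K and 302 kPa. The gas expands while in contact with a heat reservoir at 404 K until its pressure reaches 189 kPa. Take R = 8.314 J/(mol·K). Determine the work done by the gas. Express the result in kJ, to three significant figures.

W ≈ 4.47 kJ

Isothermal process: W = nRT ln(V₂/V₁) = nRT ln(P₁/P₂).
W = (2.84)(8.314)(404) × ln(302/189)
  = 9539 × ln(1.598) = 9539 × 0.4687
W_by_gas = 4471 J.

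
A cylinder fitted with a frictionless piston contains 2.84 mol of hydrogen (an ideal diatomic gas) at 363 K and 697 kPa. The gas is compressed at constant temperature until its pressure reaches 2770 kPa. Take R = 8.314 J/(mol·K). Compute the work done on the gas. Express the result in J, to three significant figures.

W ≈ 11800 J

Isothermal process: W = nRT ln(V₂/V₁) = nRT ln(P₁/P₂).
W = (2.84)(8.314)(363) × ln(697/2770)
  = 8571 × ln(0.2516) = 8571 × -1.38
W_by_gas = -11827 J; work on gas = −W_by = 11827 J.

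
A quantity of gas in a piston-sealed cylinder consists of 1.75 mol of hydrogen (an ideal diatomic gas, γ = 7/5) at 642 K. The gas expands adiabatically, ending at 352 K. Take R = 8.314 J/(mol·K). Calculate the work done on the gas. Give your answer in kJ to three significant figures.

Adiabatic ⇒ Q = 0, so W_by = −ΔU = nCᵥ(T₁ − T₂).
Cᵥ = 5R/2 = 20.79 J/(mol·K).
W = (1.75)(20.79)(642 − 352) = 10548 J.
Work on gas = −W_by = -10548 J.

W ≈ -10.5 kJ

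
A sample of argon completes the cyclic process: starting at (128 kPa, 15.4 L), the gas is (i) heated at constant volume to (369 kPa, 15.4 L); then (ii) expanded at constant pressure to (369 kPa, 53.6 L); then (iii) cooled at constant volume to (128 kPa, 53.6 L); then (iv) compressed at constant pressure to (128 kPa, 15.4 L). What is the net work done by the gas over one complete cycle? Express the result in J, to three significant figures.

Constant-volume legs do no work.
W(ii) = (369)(53.6 − 15.4) = 14096 J; W(iv) = (128)(15.4 − 53.6) = -4890 J.
W_net = 14096 − 4890 = 9206 J (the clockwise enclosed area).

W_net ≈ 9210 J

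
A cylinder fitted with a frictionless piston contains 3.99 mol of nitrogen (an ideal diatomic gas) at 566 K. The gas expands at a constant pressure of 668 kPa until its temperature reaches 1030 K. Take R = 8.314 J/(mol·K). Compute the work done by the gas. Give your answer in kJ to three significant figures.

Isobaric: W = P ΔV = nR ΔT.
W = (3.99)(8.314)(1030 − 566) = 15392 J.

W ≈ 15.4 kJ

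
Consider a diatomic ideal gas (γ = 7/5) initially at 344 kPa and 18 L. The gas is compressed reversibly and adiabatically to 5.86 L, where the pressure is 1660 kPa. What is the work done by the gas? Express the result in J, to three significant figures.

Adiabatic: W = (P₁V₁ − P₂V₂)/(γ − 1) with γ = 7/5.
P₁V₁ = 6192 J, P₂V₂ = 9728 J.
W = (6192 − 9728) / 0.4 = -8839 J.

W ≈ -8840 J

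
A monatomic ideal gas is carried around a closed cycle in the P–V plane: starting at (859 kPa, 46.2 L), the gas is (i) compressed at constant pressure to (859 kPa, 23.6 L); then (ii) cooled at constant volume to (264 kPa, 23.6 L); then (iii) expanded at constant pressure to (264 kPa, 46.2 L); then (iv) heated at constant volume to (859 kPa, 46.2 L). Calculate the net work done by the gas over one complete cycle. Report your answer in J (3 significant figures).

Constant-volume legs do no work.
W(i) = (859)(23.6 − 46.2) = -19413 J; W(iii) = (264)(46.2 − 23.6) = 5966 J.
W_net = -19413 + 5966 = -13447 J (the counter-clockwise enclosed area).

W_net ≈ -13400 J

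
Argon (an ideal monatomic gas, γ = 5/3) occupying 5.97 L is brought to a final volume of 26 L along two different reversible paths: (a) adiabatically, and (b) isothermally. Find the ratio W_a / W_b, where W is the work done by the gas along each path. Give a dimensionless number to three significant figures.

W_a / W_b ≈ 0.637

Path (a) adiabatic: W = P₁V₁(1 − (V₁/V₂)^(γ−1))/(γ−1) → W_a/(P₁V₁) = 0.9375.
Path (b) isothermal: W = P₁V₁ ln(V₂/V₁) → W_b/(P₁V₁) = 1.471.
W_a / W_b = 0.9375 / 1.471 = 0.6372.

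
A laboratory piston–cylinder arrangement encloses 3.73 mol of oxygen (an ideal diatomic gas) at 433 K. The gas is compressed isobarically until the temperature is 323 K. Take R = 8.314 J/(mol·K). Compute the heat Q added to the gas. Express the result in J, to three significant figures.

Isobaric: W = nRΔT = (3.73)(8.314)(-110) = -3411 J.
ΔU = nCᵥΔT with Cᵥ = 5R/2: ΔU = (3.73)(20.79)(-110) = -8528 J.
Q = ΔU + W = -8528 − 3411 = -11939 J.

Q ≈ -11900 J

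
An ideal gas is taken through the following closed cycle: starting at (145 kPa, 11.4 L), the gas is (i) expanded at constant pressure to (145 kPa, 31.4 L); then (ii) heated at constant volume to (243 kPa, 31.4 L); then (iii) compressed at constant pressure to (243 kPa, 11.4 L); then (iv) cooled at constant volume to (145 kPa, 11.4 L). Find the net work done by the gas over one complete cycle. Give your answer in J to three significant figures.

W_net ≈ -1960 J

Constant-volume legs do no work.
W(i) = (145)(31.4 − 11.4) = 2900 J; W(iii) = (243)(11.4 − 31.4) = -4860 J.
W_net = 2900 − 4860 = -1960 J (the counter-clockwise enclosed area).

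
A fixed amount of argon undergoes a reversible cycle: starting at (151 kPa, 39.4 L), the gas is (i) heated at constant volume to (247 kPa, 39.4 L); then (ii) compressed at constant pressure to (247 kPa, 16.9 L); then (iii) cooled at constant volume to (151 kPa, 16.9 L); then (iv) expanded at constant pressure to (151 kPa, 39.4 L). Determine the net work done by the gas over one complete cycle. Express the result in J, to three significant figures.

W_net ≈ -2160 J

Constant-volume legs do no work.
W(ii) = (247)(16.9 − 39.4) = -5558 J; W(iv) = (151)(39.4 − 16.9) = 3398 J.
W_net = -5558 + 3398 = -2160 J (the counter-clockwise enclosed area).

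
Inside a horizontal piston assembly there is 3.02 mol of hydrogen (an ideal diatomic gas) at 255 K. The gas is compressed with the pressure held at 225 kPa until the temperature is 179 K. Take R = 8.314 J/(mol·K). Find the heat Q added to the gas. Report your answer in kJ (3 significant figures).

Q ≈ -6.68 kJ

Isobaric: W = nRΔT = (3.02)(8.314)(-76) = -1908 J.
ΔU = nCᵥΔT with Cᵥ = 5R/2: ΔU = (3.02)(20.79)(-76) = -4771 J.
Q = ΔU + W = -4771 − 1908 = -6679 J.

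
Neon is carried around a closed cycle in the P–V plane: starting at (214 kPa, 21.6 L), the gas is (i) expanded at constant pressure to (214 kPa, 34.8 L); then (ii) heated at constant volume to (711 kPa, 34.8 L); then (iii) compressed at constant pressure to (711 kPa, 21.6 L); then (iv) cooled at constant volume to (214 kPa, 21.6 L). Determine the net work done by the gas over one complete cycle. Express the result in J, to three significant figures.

W_net ≈ -6560 J

Constant-volume legs do no work.
W(i) = (214)(34.8 − 21.6) = 2825 J; W(iii) = (711)(21.6 − 34.8) = -9385 J.
W_net = 2825 − 9385 = -6560 J (the counter-clockwise enclosed area).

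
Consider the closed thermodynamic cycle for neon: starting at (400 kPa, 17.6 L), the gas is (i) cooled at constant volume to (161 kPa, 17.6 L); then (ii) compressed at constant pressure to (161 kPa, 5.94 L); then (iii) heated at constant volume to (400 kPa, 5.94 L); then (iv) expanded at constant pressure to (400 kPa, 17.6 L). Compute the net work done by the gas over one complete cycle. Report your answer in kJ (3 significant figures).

W_net ≈ 2.79 kJ

Constant-volume legs do no work.
W(ii) = (161)(5.94 − 17.6) = -1877 J; W(iv) = (400)(17.6 − 5.94) = 4664 J.
W_net = -1877 + 4664 = 2787 J (the clockwise enclosed area).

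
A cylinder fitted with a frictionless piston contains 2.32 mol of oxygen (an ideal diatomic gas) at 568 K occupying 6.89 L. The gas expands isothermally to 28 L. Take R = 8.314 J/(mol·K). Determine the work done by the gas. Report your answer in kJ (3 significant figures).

W ≈ 15.4 kJ

Isothermal: W = nRT ln(V₂/V₁).
W = (2.32)(8.314)(568) × ln(28/6.89)
  = 10956 × 1.402
W_by_gas = 15362 J.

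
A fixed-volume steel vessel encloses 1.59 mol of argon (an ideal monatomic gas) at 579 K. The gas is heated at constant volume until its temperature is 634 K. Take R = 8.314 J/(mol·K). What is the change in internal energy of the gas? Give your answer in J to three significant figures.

Constant volume ⇒ W = 0, so Q = ΔU = nCᵥΔT with Cᵥ = 3R/2 = 12.47 J/(mol·K).
ΔU = (1.59)(12.47)(634 − 579) = 1091 J.

ΔU ≈ 1090 J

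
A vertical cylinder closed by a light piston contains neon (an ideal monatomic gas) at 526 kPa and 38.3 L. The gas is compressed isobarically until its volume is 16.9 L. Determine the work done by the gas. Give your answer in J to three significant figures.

Isobaric: W = P ΔV.
W = (526 kPa)(16.9 − 38.3 L) = (526)(-21.4) = -11256 J.

W ≈ -11300 J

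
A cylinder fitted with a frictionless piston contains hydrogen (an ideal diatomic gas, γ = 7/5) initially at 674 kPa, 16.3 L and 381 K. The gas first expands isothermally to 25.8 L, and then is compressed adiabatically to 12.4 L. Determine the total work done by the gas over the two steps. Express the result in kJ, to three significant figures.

Step 1 (isothermal): W = P₁V₁ ln(V₂/V₁) = (10986) ln(25.8/16.3) = 5045 J.
After step 1: P = 425.8 kPa, V = 25.8 L, T = 381 K.
Step 2 (adiabatic): W = (P₁V₁ − P₂V₂)/(γ−1) = (10986 − 14727)/0.4 = -9353 J.
W_total = 5045 − 9353 = -4308 J.

W_total ≈ -4.31 kJ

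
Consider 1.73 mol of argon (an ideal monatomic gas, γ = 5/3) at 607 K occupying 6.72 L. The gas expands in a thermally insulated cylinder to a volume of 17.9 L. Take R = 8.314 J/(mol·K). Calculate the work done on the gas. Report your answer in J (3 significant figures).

W ≈ -6280 J

Adiabatic: TV^(γ−1) = const with γ = 5/3.
T₂ = T₁ (V₁/V₂)^(γ−1) = 607 × (6.72/17.9)^0.667 = 607 × 0.5204 = 315.9 K.
W_by = nCᵥ(T₁ − T₂) = (1.73)(12.47)(607 − 315.9) = 6281 J.
Work on gas = −W_by = -6281 J.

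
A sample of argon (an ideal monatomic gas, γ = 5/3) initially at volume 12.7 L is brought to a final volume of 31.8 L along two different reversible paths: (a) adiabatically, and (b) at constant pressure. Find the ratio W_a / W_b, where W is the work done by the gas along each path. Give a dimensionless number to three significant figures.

Path (a) adiabatic: W = P₁V₁(1 − (V₁/V₂)^(γ−1))/(γ−1) → W_a/(P₁V₁) = 0.6865.
Path (b) isobaric: W = P₁(V₂ − V₁) → W_b/(P₁V₁) = 1.504.
W_a / W_b = 0.6865 / 1.504 = 0.4565.

W_a / W_b ≈ 0.456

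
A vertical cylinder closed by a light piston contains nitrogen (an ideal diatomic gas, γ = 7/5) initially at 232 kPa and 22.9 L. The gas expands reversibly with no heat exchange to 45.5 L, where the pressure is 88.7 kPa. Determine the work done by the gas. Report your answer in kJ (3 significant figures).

Adiabatic: W = (P₁V₁ − P₂V₂)/(γ − 1) with γ = 7/5.
P₁V₁ = 5313 J, P₂V₂ = 4036 J.
W = (5313 − 4036) / 0.4 = 3192 J.

W ≈ 3.19 kJ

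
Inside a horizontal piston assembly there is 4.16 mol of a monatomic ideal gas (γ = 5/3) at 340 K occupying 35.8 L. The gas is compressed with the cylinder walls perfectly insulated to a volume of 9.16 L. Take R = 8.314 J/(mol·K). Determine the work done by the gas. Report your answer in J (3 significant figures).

Adiabatic: TV^(γ−1) = const with γ = 5/3.
T₂ = T₁ (V₁/V₂)^(γ−1) = 340 × (35.8/9.16)^0.667 = 340 × 2.481 = 843.6 K.
W_by = nCᵥ(T₁ − T₂) = (4.16)(12.47)(340 − 843.6) = -26127 J.

W ≈ -26100 J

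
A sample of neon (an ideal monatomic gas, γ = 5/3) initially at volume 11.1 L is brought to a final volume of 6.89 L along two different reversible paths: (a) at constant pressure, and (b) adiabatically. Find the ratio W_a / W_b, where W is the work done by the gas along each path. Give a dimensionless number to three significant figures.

Path (a) isobaric: W = P₁(V₂ − V₁) → W_a/(P₁V₁) = -0.3793.
Path (b) adiabatic: W = P₁V₁(1 − (V₁/V₂)^(γ−1))/(γ−1) → W_b/(P₁V₁) = -0.5614.
W_a / W_b = -0.3793 / -0.5614 = 0.6756.

W_a / W_b ≈ 0.676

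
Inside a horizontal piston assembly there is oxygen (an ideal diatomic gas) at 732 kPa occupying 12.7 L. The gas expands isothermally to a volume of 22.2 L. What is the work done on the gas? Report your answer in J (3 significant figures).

Isothermal: W = nRT ln(V₂/V₁) = P₁V₁ ln(V₂/V₁).
P₁V₁ = (732 kPa)(12.7 L) = 9296 J.
W = 9296 × ln(22.2/12.7) = 9296 × 0.5585
W_by_gas = 5192 J; work on gas = −W_by = -5192 J.

W ≈ -5190 J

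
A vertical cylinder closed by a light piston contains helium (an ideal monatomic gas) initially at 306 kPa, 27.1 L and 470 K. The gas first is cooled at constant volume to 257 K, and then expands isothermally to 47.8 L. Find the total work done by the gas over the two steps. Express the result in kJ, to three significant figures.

Step 1 (isochoric): W = 0 (constant volume).
After step 1: P = 167.3 kPa (V unchanged).
Step 2 (isothermal): W = P₁V₁ ln(V₂/V₁) = (4534) ln(47.8/27.1) = 2573 J.
W_total = 0 + 2573 = 2573 J.

W_total ≈ 2.57 kJ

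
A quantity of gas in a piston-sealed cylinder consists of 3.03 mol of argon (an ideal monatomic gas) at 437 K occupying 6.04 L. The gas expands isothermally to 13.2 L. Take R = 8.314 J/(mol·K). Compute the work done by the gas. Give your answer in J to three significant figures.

W ≈ 8610 J

Isothermal: W = nRT ln(V₂/V₁).
W = (3.03)(8.314)(437) × ln(13.2/6.04)
  = 11009 × 0.7818
W_by_gas = 8607 J.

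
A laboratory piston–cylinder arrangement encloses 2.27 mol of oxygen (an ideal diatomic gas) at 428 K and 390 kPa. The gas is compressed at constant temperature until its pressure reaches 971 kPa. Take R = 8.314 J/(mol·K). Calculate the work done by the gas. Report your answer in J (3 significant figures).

Isothermal process: W = nRT ln(V₂/V₁) = nRT ln(P₁/P₂).
W = (2.27)(8.314)(428) × ln(390/971)
  = 8078 × ln(0.4016) = 8078 × -0.9122
W_by_gas = -7368 J.

W ≈ -7370 J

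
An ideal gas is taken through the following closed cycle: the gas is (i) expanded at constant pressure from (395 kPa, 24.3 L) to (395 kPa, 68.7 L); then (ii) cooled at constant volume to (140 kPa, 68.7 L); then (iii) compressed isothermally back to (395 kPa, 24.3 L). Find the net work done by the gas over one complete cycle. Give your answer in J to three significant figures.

Leg (i): W = PΔV = (395)(68.7 − 24.3) = 17538 J.
Leg (ii): W = 0.
Leg (iii): W = PᵢVᵢ ln(V_f/Vᵢ) = (9618) ln(24.3/68.7) = -9996 J.
W_net = 17538 − 9996 = 7542 J.

W_net ≈ 7540 J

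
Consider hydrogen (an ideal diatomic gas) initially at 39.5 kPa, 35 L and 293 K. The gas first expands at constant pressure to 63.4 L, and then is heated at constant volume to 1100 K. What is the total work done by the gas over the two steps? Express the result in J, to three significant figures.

Step 1 (isobaric): W = PΔV = (39.5 kPa)(63.4 − 35 L) = 1122 J.
Step 2 (isochoric): W = 0 (constant volume).
W_total = 1122 + 0 = 1122 J.

W_total ≈ 1120 J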